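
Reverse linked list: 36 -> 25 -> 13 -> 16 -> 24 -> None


Step 1: curr=36, set curr.next=prev(None) | reversed so far: 36
Step 2: curr=25, set curr.next=prev(36) | reversed so far: 25 -> 36
Step 3: curr=13, set curr.next=prev(25) | reversed so far: 13 -> 25 -> 36
Step 4: curr=16, set curr.next=prev(13) | reversed so far: 16 -> 13 -> 25 -> 36
Step 5: curr=24, set curr.next=prev(16) | reversed so far: 24 -> 16 -> 13 -> 25 -> 36

24 -> 16 -> 13 -> 25 -> 36 -> None


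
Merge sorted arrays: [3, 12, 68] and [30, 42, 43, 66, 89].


Take 3 from A
Take 12 from A
Take 30 from B
Take 42 from B
Take 43 from B
Take 66 from B
Take 68 from A

Merged: [3, 12, 30, 42, 43, 66, 68, 89]


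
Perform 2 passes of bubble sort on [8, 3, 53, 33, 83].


Initial: [8, 3, 53, 33, 83]
Pass 1: [3, 8, 33, 53, 83] (2 swaps)
Pass 2: [3, 8, 33, 53, 83] (0 swaps)

After 2 passes: [3, 8, 33, 53, 83]


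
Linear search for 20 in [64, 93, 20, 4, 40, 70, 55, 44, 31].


i=0: 64!=20
i=1: 93!=20
i=2: 20==20 found!

Found at 2, 3 comps


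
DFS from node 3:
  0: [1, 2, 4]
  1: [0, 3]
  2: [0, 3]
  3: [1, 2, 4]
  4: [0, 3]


Visit 3, push [4, 2, 1]
Visit 1, push [0]
Visit 0, push [4, 2]
Visit 2, push []
Visit 4, push []

DFS order: [3, 1, 0, 2, 4]


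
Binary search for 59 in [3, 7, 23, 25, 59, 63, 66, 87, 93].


Step 1: lo=0, hi=8, mid=4, val=59

Found at index 4


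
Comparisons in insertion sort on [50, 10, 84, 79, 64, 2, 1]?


Algorithm: insertion sort
Input: [50, 10, 84, 79, 64, 2, 1]
Sorted: [1, 2, 10, 50, 64, 79, 84]

18


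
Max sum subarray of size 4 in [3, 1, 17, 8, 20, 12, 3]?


[0:4]: 29
[1:5]: 46
[2:6]: 57
[3:7]: 43

Max: 57 at [2:6]


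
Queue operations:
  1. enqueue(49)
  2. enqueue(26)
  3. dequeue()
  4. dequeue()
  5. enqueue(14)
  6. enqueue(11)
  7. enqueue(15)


enqueue(49) -> [49]
enqueue(26) -> [49, 26]
dequeue()->49, [26]
dequeue()->26, []
enqueue(14) -> [14]
enqueue(11) -> [14, 11]
enqueue(15) -> [14, 11, 15]

Final queue: [14, 11, 15]


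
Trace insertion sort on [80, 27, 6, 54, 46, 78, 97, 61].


Initial: [80, 27, 6, 54, 46, 78, 97, 61]
Insert 27: [27, 80, 6, 54, 46, 78, 97, 61]
Insert 6: [6, 27, 80, 54, 46, 78, 97, 61]
Insert 54: [6, 27, 54, 80, 46, 78, 97, 61]
Insert 46: [6, 27, 46, 54, 80, 78, 97, 61]
Insert 78: [6, 27, 46, 54, 78, 80, 97, 61]
Insert 97: [6, 27, 46, 54, 78, 80, 97, 61]
Insert 61: [6, 27, 46, 54, 61, 78, 80, 97]

Sorted: [6, 27, 46, 54, 61, 78, 80, 97]


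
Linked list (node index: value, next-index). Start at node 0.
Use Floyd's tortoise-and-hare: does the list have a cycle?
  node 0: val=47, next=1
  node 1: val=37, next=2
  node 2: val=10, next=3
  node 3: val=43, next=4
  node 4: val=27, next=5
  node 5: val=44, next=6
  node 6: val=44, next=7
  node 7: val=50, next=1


Floyd's tortoise (slow, +1) and hare (fast, +2):
  init: slow=0, fast=0
  step 1: slow=1, fast=2
  step 2: slow=2, fast=4
  step 3: slow=3, fast=6
  step 4: slow=4, fast=1
  step 5: slow=5, fast=3
  step 6: slow=6, fast=5
  step 7: slow=7, fast=7
  slow == fast at node 7: cycle detected

Cycle: yes


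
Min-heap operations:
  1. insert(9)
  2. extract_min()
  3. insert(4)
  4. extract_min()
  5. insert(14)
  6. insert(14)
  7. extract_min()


insert(9) -> [9]
extract_min()->9, []
insert(4) -> [4]
extract_min()->4, []
insert(14) -> [14]
insert(14) -> [14, 14]
extract_min()->14, [14]

Final heap: [14]


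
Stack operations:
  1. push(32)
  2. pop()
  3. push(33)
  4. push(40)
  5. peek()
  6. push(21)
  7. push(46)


push(32) -> [32]
pop()->32, []
push(33) -> [33]
push(40) -> [33, 40]
peek()->40
push(21) -> [33, 40, 21]
push(46) -> [33, 40, 21, 46]

Final stack: [33, 40, 21, 46]


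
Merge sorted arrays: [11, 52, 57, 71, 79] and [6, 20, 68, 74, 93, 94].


Take 6 from B
Take 11 from A
Take 20 from B
Take 52 from A
Take 57 from A
Take 68 from B
Take 71 from A
Take 74 from B
Take 79 from A

Merged: [6, 11, 20, 52, 57, 68, 71, 74, 79, 93, 94]


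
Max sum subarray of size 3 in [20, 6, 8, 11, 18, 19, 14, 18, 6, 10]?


[0:3]: 34
[1:4]: 25
[2:5]: 37
[3:6]: 48
[4:7]: 51
[5:8]: 51
[6:9]: 38
[7:10]: 34

Max: 51 at [4:7]


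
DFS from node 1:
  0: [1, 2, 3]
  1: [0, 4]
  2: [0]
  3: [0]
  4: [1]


Visit 1, push [4, 0]
Visit 0, push [3, 2]
Visit 2, push []
Visit 3, push []
Visit 4, push []

DFS order: [1, 0, 2, 3, 4]


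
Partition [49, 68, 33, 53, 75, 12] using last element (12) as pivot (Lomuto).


Pivot: 12
Place pivot at 0: [12, 68, 33, 53, 75, 49]

Partitioned: [12, 68, 33, 53, 75, 49]


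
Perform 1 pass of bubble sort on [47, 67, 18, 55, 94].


Initial: [47, 67, 18, 55, 94]
Pass 1: [47, 18, 55, 67, 94] (2 swaps)

After 1 pass: [47, 18, 55, 67, 94]


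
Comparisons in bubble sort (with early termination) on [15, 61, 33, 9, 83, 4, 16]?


Algorithm: bubble sort (with early termination)
Input: [15, 61, 33, 9, 83, 4, 16]
Sorted: [4, 9, 15, 16, 33, 61, 83]

21


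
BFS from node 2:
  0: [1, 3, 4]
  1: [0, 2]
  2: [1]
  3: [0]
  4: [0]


Visit 2, enqueue [1]
Visit 1, enqueue [0]
Visit 0, enqueue [3, 4]
Visit 3, enqueue []
Visit 4, enqueue []

BFS order: [2, 1, 0, 3, 4]


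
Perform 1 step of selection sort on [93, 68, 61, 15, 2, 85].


Initial: [93, 68, 61, 15, 2, 85]
Step 1: min=2 at 4
  Swap: [2, 68, 61, 15, 93, 85]

After 1 step: [2, 68, 61, 15, 93, 85]


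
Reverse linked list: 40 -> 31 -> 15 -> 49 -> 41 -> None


Step 1: curr=40, set curr.next=prev(None) | reversed so far: 40
Step 2: curr=31, set curr.next=prev(40) | reversed so far: 31 -> 40
Step 3: curr=15, set curr.next=prev(31) | reversed so far: 15 -> 31 -> 40
Step 4: curr=49, set curr.next=prev(15) | reversed so far: 49 -> 15 -> 31 -> 40
Step 5: curr=41, set curr.next=prev(49) | reversed so far: 41 -> 49 -> 15 -> 31 -> 40

41 -> 49 -> 15 -> 31 -> 40 -> None


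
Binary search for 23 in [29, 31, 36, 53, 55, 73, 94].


Step 1: lo=0, hi=6, mid=3, val=53
Step 2: lo=0, hi=2, mid=1, val=31
Step 3: lo=0, hi=0, mid=0, val=29

Not found


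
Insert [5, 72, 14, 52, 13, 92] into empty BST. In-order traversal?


Insert 5: root
Insert 72: R from 5
Insert 14: R from 5 -> L from 72
Insert 52: R from 5 -> L from 72 -> R from 14
Insert 13: R from 5 -> L from 72 -> L from 14
Insert 92: R from 5 -> R from 72

In-order: [5, 13, 14, 52, 72, 92]


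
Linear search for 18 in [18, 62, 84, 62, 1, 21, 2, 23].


i=0: 18==18 found!

Found at 0, 1 comps


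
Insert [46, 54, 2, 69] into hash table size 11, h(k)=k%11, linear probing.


Insert 46: h=2 -> slot 2
Insert 54: h=10 -> slot 10
Insert 2: h=2, 1 probes -> slot 3
Insert 69: h=3, 1 probes -> slot 4

Table: [None, None, 46, 2, 69, None, None, None, None, None, 54]


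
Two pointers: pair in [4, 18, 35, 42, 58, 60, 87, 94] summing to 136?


lo=0(4)+hi=7(94)=98
lo=1(18)+hi=7(94)=112
lo=2(35)+hi=7(94)=129
lo=3(42)+hi=7(94)=136

Yes: 42+94=136


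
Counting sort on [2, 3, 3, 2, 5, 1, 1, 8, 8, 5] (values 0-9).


Input: [2, 3, 3, 2, 5, 1, 1, 8, 8, 5]
Counts: [0, 2, 2, 2, 0, 2, 0, 0, 2, 0]

Sorted: [1, 1, 2, 2, 3, 3, 5, 5, 8, 8]


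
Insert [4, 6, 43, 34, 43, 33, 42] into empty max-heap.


Insert 4: [4]
Insert 6: [6, 4]
Insert 43: [43, 4, 6]
Insert 34: [43, 34, 6, 4]
Insert 43: [43, 43, 6, 4, 34]
Insert 33: [43, 43, 33, 4, 34, 6]
Insert 42: [43, 43, 42, 4, 34, 6, 33]

Final heap: [43, 43, 42, 4, 34, 6, 33]


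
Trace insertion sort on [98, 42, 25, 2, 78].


Initial: [98, 42, 25, 2, 78]
Insert 42: [42, 98, 25, 2, 78]
Insert 25: [25, 42, 98, 2, 78]
Insert 2: [2, 25, 42, 98, 78]
Insert 78: [2, 25, 42, 78, 98]

Sorted: [2, 25, 42, 78, 98]


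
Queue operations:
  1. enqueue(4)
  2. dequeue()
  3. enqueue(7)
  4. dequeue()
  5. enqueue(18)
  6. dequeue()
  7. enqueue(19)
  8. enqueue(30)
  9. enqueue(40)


enqueue(4) -> [4]
dequeue()->4, []
enqueue(7) -> [7]
dequeue()->7, []
enqueue(18) -> [18]
dequeue()->18, []
enqueue(19) -> [19]
enqueue(30) -> [19, 30]
enqueue(40) -> [19, 30, 40]

Final queue: [19, 30, 40]


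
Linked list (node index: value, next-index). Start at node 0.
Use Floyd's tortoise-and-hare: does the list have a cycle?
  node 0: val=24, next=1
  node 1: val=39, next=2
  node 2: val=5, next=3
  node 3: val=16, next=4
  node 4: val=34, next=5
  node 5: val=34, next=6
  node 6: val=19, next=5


Floyd's tortoise (slow, +1) and hare (fast, +2):
  init: slow=0, fast=0
  step 1: slow=1, fast=2
  step 2: slow=2, fast=4
  step 3: slow=3, fast=6
  step 4: slow=4, fast=6
  step 5: slow=5, fast=6
  step 6: slow=6, fast=6
  slow == fast at node 6: cycle detected

Cycle: yes


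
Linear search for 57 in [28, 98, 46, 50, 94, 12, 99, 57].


i=0: 28!=57
i=1: 98!=57
i=2: 46!=57
i=3: 50!=57
i=4: 94!=57
i=5: 12!=57
i=6: 99!=57
i=7: 57==57 found!

Found at 7, 8 comps


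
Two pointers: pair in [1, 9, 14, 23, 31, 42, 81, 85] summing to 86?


lo=0(1)+hi=7(85)=86

Yes: 1+85=86


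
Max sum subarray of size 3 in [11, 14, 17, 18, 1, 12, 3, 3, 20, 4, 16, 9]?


[0:3]: 42
[1:4]: 49
[2:5]: 36
[3:6]: 31
[4:7]: 16
[5:8]: 18
[6:9]: 26
[7:10]: 27
[8:11]: 40
[9:12]: 29

Max: 49 at [1:4]


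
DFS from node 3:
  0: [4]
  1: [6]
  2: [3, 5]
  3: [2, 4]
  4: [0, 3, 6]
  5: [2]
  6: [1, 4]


Visit 3, push [4, 2]
Visit 2, push [5]
Visit 5, push []
Visit 4, push [6, 0]
Visit 0, push []
Visit 6, push [1]
Visit 1, push []

DFS order: [3, 2, 5, 4, 0, 6, 1]


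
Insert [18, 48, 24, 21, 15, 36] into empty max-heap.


Insert 18: [18]
Insert 48: [48, 18]
Insert 24: [48, 18, 24]
Insert 21: [48, 21, 24, 18]
Insert 15: [48, 21, 24, 18, 15]
Insert 36: [48, 21, 36, 18, 15, 24]

Final heap: [48, 21, 36, 18, 15, 24]


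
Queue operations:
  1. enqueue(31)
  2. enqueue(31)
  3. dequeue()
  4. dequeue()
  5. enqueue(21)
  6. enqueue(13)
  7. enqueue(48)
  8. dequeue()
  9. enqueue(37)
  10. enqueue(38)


enqueue(31) -> [31]
enqueue(31) -> [31, 31]
dequeue()->31, [31]
dequeue()->31, []
enqueue(21) -> [21]
enqueue(13) -> [21, 13]
enqueue(48) -> [21, 13, 48]
dequeue()->21, [13, 48]
enqueue(37) -> [13, 48, 37]
enqueue(38) -> [13, 48, 37, 38]

Final queue: [13, 48, 37, 38]


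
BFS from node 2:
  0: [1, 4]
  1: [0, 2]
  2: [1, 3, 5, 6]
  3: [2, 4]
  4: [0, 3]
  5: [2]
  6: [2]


Visit 2, enqueue [1, 3, 5, 6]
Visit 1, enqueue [0]
Visit 3, enqueue [4]
Visit 5, enqueue []
Visit 6, enqueue []
Visit 0, enqueue []
Visit 4, enqueue []

BFS order: [2, 1, 3, 5, 6, 0, 4]


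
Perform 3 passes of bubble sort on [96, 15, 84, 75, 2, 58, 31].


Initial: [96, 15, 84, 75, 2, 58, 31]
Pass 1: [15, 84, 75, 2, 58, 31, 96] (6 swaps)
Pass 2: [15, 75, 2, 58, 31, 84, 96] (4 swaps)
Pass 3: [15, 2, 58, 31, 75, 84, 96] (3 swaps)

After 3 passes: [15, 2, 58, 31, 75, 84, 96]


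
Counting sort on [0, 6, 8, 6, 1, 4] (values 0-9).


Input: [0, 6, 8, 6, 1, 4]
Counts: [1, 1, 0, 0, 1, 0, 2, 0, 1, 0]

Sorted: [0, 1, 4, 6, 6, 8]


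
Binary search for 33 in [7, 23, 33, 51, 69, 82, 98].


Step 1: lo=0, hi=6, mid=3, val=51
Step 2: lo=0, hi=2, mid=1, val=23
Step 3: lo=2, hi=2, mid=2, val=33

Found at index 2


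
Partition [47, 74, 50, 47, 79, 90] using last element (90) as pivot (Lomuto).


Pivot: 90
  47 <= 90: advance i (no swap)
  74 <= 90: advance i (no swap)
  50 <= 90: advance i (no swap)
  47 <= 90: advance i (no swap)
  79 <= 90: advance i (no swap)
Place pivot at 5: [47, 74, 50, 47, 79, 90]

Partitioned: [47, 74, 50, 47, 79, 90]


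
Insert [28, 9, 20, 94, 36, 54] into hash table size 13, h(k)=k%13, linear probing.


Insert 28: h=2 -> slot 2
Insert 9: h=9 -> slot 9
Insert 20: h=7 -> slot 7
Insert 94: h=3 -> slot 3
Insert 36: h=10 -> slot 10
Insert 54: h=2, 2 probes -> slot 4

Table: [None, None, 28, 94, 54, None, None, 20, None, 9, 36, None, None]


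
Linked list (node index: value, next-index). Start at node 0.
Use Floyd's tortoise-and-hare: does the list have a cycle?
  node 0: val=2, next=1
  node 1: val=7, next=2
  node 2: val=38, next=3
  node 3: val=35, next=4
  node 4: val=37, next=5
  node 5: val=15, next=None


Floyd's tortoise (slow, +1) and hare (fast, +2):
  init: slow=0, fast=0
  step 1: slow=1, fast=2
  step 2: slow=2, fast=4
  step 3: fast 4->5->None, no cycle

Cycle: no


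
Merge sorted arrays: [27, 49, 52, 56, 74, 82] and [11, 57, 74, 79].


Take 11 from B
Take 27 from A
Take 49 from A
Take 52 from A
Take 56 from A
Take 57 from B
Take 74 from A
Take 74 from B
Take 79 from B

Merged: [11, 27, 49, 52, 56, 57, 74, 74, 79, 82]


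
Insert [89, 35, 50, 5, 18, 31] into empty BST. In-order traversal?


Insert 89: root
Insert 35: L from 89
Insert 50: L from 89 -> R from 35
Insert 5: L from 89 -> L from 35
Insert 18: L from 89 -> L from 35 -> R from 5
Insert 31: L from 89 -> L from 35 -> R from 5 -> R from 18

In-order: [5, 18, 31, 35, 50, 89]


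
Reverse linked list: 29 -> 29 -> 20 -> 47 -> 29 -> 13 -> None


Step 1: curr=29, set curr.next=prev(None) | reversed so far: 29
Step 2: curr=29, set curr.next=prev(29) | reversed so far: 29 -> 29
Step 3: curr=20, set curr.next=prev(29) | reversed so far: 20 -> 29 -> 29
Step 4: curr=47, set curr.next=prev(20) | reversed so far: 47 -> 20 -> 29 -> 29
Step 5: curr=29, set curr.next=prev(47) | reversed so far: 29 -> 47 -> 20 -> 29 -> 29
Step 6: curr=13, set curr.next=prev(29) | reversed so far: 13 -> 29 -> 47 -> 20 -> 29 -> 29

13 -> 29 -> 47 -> 20 -> 29 -> 29 -> None


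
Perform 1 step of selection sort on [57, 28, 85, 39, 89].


Initial: [57, 28, 85, 39, 89]
Step 1: min=28 at 1
  Swap: [28, 57, 85, 39, 89]

After 1 step: [28, 57, 85, 39, 89]


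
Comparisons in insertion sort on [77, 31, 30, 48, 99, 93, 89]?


Algorithm: insertion sort
Input: [77, 31, 30, 48, 99, 93, 89]
Sorted: [30, 31, 48, 77, 89, 93, 99]

11


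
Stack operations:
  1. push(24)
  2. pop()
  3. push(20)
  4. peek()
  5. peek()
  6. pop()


push(24) -> [24]
pop()->24, []
push(20) -> [20]
peek()->20
peek()->20
pop()->20, []

Final stack: []


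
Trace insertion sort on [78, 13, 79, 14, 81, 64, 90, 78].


Initial: [78, 13, 79, 14, 81, 64, 90, 78]
Insert 13: [13, 78, 79, 14, 81, 64, 90, 78]
Insert 79: [13, 78, 79, 14, 81, 64, 90, 78]
Insert 14: [13, 14, 78, 79, 81, 64, 90, 78]
Insert 81: [13, 14, 78, 79, 81, 64, 90, 78]
Insert 64: [13, 14, 64, 78, 79, 81, 90, 78]
Insert 90: [13, 14, 64, 78, 79, 81, 90, 78]
Insert 78: [13, 14, 64, 78, 78, 79, 81, 90]

Sorted: [13, 14, 64, 78, 78, 79, 81, 90]


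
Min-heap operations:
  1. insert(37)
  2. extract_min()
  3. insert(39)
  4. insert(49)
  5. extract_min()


insert(37) -> [37]
extract_min()->37, []
insert(39) -> [39]
insert(49) -> [39, 49]
extract_min()->39, [49]

Final heap: [49]


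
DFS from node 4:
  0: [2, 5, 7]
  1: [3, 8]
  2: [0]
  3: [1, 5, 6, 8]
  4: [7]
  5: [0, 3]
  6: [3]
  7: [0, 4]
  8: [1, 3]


Visit 4, push [7]
Visit 7, push [0]
Visit 0, push [5, 2]
Visit 2, push []
Visit 5, push [3]
Visit 3, push [8, 6, 1]
Visit 1, push [8]
Visit 8, push []
Visit 6, push []

DFS order: [4, 7, 0, 2, 5, 3, 1, 8, 6]


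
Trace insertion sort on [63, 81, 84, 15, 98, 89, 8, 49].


Initial: [63, 81, 84, 15, 98, 89, 8, 49]
Insert 81: [63, 81, 84, 15, 98, 89, 8, 49]
Insert 84: [63, 81, 84, 15, 98, 89, 8, 49]
Insert 15: [15, 63, 81, 84, 98, 89, 8, 49]
Insert 98: [15, 63, 81, 84, 98, 89, 8, 49]
Insert 89: [15, 63, 81, 84, 89, 98, 8, 49]
Insert 8: [8, 15, 63, 81, 84, 89, 98, 49]
Insert 49: [8, 15, 49, 63, 81, 84, 89, 98]

Sorted: [8, 15, 49, 63, 81, 84, 89, 98]


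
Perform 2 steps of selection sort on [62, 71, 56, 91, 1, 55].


Initial: [62, 71, 56, 91, 1, 55]
Step 1: min=1 at 4
  Swap: [1, 71, 56, 91, 62, 55]
Step 2: min=55 at 5
  Swap: [1, 55, 56, 91, 62, 71]

After 2 steps: [1, 55, 56, 91, 62, 71]


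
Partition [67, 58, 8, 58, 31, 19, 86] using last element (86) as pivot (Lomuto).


Pivot: 86
  67 <= 86: advance i (no swap)
  58 <= 86: advance i (no swap)
  8 <= 86: advance i (no swap)
  58 <= 86: advance i (no swap)
  31 <= 86: advance i (no swap)
  19 <= 86: advance i (no swap)
Place pivot at 6: [67, 58, 8, 58, 31, 19, 86]

Partitioned: [67, 58, 8, 58, 31, 19, 86]


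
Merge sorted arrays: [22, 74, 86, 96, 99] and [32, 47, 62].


Take 22 from A
Take 32 from B
Take 47 from B
Take 62 from B

Merged: [22, 32, 47, 62, 74, 86, 96, 99]


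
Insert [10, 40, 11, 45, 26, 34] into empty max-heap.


Insert 10: [10]
Insert 40: [40, 10]
Insert 11: [40, 10, 11]
Insert 45: [45, 40, 11, 10]
Insert 26: [45, 40, 11, 10, 26]
Insert 34: [45, 40, 34, 10, 26, 11]

Final heap: [45, 40, 34, 10, 26, 11]


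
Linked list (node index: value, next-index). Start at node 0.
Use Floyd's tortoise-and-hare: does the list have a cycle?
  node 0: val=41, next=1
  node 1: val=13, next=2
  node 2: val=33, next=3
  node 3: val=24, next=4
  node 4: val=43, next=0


Floyd's tortoise (slow, +1) and hare (fast, +2):
  init: slow=0, fast=0
  step 1: slow=1, fast=2
  step 2: slow=2, fast=4
  step 3: slow=3, fast=1
  step 4: slow=4, fast=3
  step 5: slow=0, fast=0
  slow == fast at node 0: cycle detected

Cycle: yes


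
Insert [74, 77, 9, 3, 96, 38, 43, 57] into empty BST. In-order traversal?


Insert 74: root
Insert 77: R from 74
Insert 9: L from 74
Insert 3: L from 74 -> L from 9
Insert 96: R from 74 -> R from 77
Insert 38: L from 74 -> R from 9
Insert 43: L from 74 -> R from 9 -> R from 38
Insert 57: L from 74 -> R from 9 -> R from 38 -> R from 43

In-order: [3, 9, 38, 43, 57, 74, 77, 96]


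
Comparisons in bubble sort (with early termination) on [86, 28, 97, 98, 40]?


Algorithm: bubble sort (with early termination)
Input: [86, 28, 97, 98, 40]
Sorted: [28, 40, 86, 97, 98]

10


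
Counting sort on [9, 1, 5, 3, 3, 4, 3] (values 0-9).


Input: [9, 1, 5, 3, 3, 4, 3]
Counts: [0, 1, 0, 3, 1, 1, 0, 0, 0, 1]

Sorted: [1, 3, 3, 3, 4, 5, 9]


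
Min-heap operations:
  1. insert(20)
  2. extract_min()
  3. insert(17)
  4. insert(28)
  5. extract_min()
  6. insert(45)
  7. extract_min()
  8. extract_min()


insert(20) -> [20]
extract_min()->20, []
insert(17) -> [17]
insert(28) -> [17, 28]
extract_min()->17, [28]
insert(45) -> [28, 45]
extract_min()->28, [45]
extract_min()->45, []

Final heap: []


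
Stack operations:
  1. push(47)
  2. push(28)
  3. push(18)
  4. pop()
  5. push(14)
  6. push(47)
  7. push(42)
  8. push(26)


push(47) -> [47]
push(28) -> [47, 28]
push(18) -> [47, 28, 18]
pop()->18, [47, 28]
push(14) -> [47, 28, 14]
push(47) -> [47, 28, 14, 47]
push(42) -> [47, 28, 14, 47, 42]
push(26) -> [47, 28, 14, 47, 42, 26]

Final stack: [47, 28, 14, 47, 42, 26]


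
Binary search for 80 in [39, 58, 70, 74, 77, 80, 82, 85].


Step 1: lo=0, hi=7, mid=3, val=74
Step 2: lo=4, hi=7, mid=5, val=80

Found at index 5


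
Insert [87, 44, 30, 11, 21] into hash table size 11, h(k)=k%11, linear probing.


Insert 87: h=10 -> slot 10
Insert 44: h=0 -> slot 0
Insert 30: h=8 -> slot 8
Insert 11: h=0, 1 probes -> slot 1
Insert 21: h=10, 3 probes -> slot 2

Table: [44, 11, 21, None, None, None, None, None, 30, None, 87]


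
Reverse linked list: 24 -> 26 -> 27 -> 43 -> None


Step 1: curr=24, set curr.next=prev(None) | reversed so far: 24
Step 2: curr=26, set curr.next=prev(24) | reversed so far: 26 -> 24
Step 3: curr=27, set curr.next=prev(26) | reversed so far: 27 -> 26 -> 24
Step 4: curr=43, set curr.next=prev(27) | reversed so far: 43 -> 27 -> 26 -> 24

43 -> 27 -> 26 -> 24 -> None


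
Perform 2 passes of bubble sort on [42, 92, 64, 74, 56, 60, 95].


Initial: [42, 92, 64, 74, 56, 60, 95]
Pass 1: [42, 64, 74, 56, 60, 92, 95] (4 swaps)
Pass 2: [42, 64, 56, 60, 74, 92, 95] (2 swaps)

After 2 passes: [42, 64, 56, 60, 74, 92, 95]


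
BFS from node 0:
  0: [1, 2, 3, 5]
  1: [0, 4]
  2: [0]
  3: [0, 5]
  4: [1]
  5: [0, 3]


Visit 0, enqueue [1, 2, 3, 5]
Visit 1, enqueue [4]
Visit 2, enqueue []
Visit 3, enqueue []
Visit 5, enqueue []
Visit 4, enqueue []

BFS order: [0, 1, 2, 3, 5, 4]


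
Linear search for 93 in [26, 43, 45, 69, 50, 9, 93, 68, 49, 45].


i=0: 26!=93
i=1: 43!=93
i=2: 45!=93
i=3: 69!=93
i=4: 50!=93
i=5: 9!=93
i=6: 93==93 found!

Found at 6, 7 comps


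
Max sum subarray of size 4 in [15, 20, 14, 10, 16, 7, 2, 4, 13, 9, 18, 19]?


[0:4]: 59
[1:5]: 60
[2:6]: 47
[3:7]: 35
[4:8]: 29
[5:9]: 26
[6:10]: 28
[7:11]: 44
[8:12]: 59

Max: 60 at [1:5]


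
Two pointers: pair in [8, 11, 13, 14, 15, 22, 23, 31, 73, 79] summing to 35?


lo=0(8)+hi=9(79)=87
lo=0(8)+hi=8(73)=81
lo=0(8)+hi=7(31)=39
lo=0(8)+hi=6(23)=31
lo=1(11)+hi=6(23)=34
lo=2(13)+hi=6(23)=36
lo=2(13)+hi=5(22)=35

Yes: 13+22=35


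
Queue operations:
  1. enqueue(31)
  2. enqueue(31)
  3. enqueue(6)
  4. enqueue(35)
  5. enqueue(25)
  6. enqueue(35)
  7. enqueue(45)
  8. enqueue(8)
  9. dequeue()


enqueue(31) -> [31]
enqueue(31) -> [31, 31]
enqueue(6) -> [31, 31, 6]
enqueue(35) -> [31, 31, 6, 35]
enqueue(25) -> [31, 31, 6, 35, 25]
enqueue(35) -> [31, 31, 6, 35, 25, 35]
enqueue(45) -> [31, 31, 6, 35, 25, 35, 45]
enqueue(8) -> [31, 31, 6, 35, 25, 35, 45, 8]
dequeue()->31, [31, 6, 35, 25, 35, 45, 8]

Final queue: [31, 6, 35, 25, 35, 45, 8]


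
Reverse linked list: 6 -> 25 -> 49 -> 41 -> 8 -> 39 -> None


Step 1: curr=6, set curr.next=prev(None) | reversed so far: 6
Step 2: curr=25, set curr.next=prev(6) | reversed so far: 25 -> 6
Step 3: curr=49, set curr.next=prev(25) | reversed so far: 49 -> 25 -> 6
Step 4: curr=41, set curr.next=prev(49) | reversed so far: 41 -> 49 -> 25 -> 6
Step 5: curr=8, set curr.next=prev(41) | reversed so far: 8 -> 41 -> 49 -> 25 -> 6
Step 6: curr=39, set curr.next=prev(8) | reversed so far: 39 -> 8 -> 41 -> 49 -> 25 -> 6

39 -> 8 -> 41 -> 49 -> 25 -> 6 -> None


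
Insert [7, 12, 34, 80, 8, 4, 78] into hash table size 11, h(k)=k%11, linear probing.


Insert 7: h=7 -> slot 7
Insert 12: h=1 -> slot 1
Insert 34: h=1, 1 probes -> slot 2
Insert 80: h=3 -> slot 3
Insert 8: h=8 -> slot 8
Insert 4: h=4 -> slot 4
Insert 78: h=1, 4 probes -> slot 5

Table: [None, 12, 34, 80, 4, 78, None, 7, 8, None, None]


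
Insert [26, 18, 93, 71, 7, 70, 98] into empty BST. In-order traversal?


Insert 26: root
Insert 18: L from 26
Insert 93: R from 26
Insert 71: R from 26 -> L from 93
Insert 7: L from 26 -> L from 18
Insert 70: R from 26 -> L from 93 -> L from 71
Insert 98: R from 26 -> R from 93

In-order: [7, 18, 26, 70, 71, 93, 98]


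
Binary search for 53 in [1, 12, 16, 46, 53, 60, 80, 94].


Step 1: lo=0, hi=7, mid=3, val=46
Step 2: lo=4, hi=7, mid=5, val=60
Step 3: lo=4, hi=4, mid=4, val=53

Found at index 4


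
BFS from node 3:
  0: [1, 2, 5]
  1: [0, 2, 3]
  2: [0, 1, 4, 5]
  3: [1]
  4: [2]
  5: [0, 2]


Visit 3, enqueue [1]
Visit 1, enqueue [0, 2]
Visit 0, enqueue [5]
Visit 2, enqueue [4]
Visit 5, enqueue []
Visit 4, enqueue []

BFS order: [3, 1, 0, 2, 5, 4]


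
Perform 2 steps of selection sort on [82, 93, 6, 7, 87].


Initial: [82, 93, 6, 7, 87]
Step 1: min=6 at 2
  Swap: [6, 93, 82, 7, 87]
Step 2: min=7 at 3
  Swap: [6, 7, 82, 93, 87]

After 2 steps: [6, 7, 82, 93, 87]


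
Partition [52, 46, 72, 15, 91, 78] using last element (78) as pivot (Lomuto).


Pivot: 78
  52 <= 78: advance i (no swap)
  46 <= 78: advance i (no swap)
  72 <= 78: advance i (no swap)
  15 <= 78: advance i (no swap)
Place pivot at 4: [52, 46, 72, 15, 78, 91]

Partitioned: [52, 46, 72, 15, 78, 91]


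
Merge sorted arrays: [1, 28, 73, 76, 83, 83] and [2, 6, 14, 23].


Take 1 from A
Take 2 from B
Take 6 from B
Take 14 from B
Take 23 from B

Merged: [1, 2, 6, 14, 23, 28, 73, 76, 83, 83]


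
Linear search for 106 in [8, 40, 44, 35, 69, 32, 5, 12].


i=0: 8!=106
i=1: 40!=106
i=2: 44!=106
i=3: 35!=106
i=4: 69!=106
i=5: 32!=106
i=6: 5!=106
i=7: 12!=106

Not found, 8 comps


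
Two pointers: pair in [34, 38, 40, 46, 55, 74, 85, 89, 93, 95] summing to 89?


lo=0(34)+hi=9(95)=129
lo=0(34)+hi=8(93)=127
lo=0(34)+hi=7(89)=123
lo=0(34)+hi=6(85)=119
lo=0(34)+hi=5(74)=108
lo=0(34)+hi=4(55)=89

Yes: 34+55=89


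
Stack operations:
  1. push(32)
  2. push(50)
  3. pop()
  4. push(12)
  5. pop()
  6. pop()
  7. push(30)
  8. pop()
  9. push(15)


push(32) -> [32]
push(50) -> [32, 50]
pop()->50, [32]
push(12) -> [32, 12]
pop()->12, [32]
pop()->32, []
push(30) -> [30]
pop()->30, []
push(15) -> [15]

Final stack: [15]


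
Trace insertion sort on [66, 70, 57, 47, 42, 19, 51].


Initial: [66, 70, 57, 47, 42, 19, 51]
Insert 70: [66, 70, 57, 47, 42, 19, 51]
Insert 57: [57, 66, 70, 47, 42, 19, 51]
Insert 47: [47, 57, 66, 70, 42, 19, 51]
Insert 42: [42, 47, 57, 66, 70, 19, 51]
Insert 19: [19, 42, 47, 57, 66, 70, 51]
Insert 51: [19, 42, 47, 51, 57, 66, 70]

Sorted: [19, 42, 47, 51, 57, 66, 70]


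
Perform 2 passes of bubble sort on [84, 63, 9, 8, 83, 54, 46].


Initial: [84, 63, 9, 8, 83, 54, 46]
Pass 1: [63, 9, 8, 83, 54, 46, 84] (6 swaps)
Pass 2: [9, 8, 63, 54, 46, 83, 84] (4 swaps)

After 2 passes: [9, 8, 63, 54, 46, 83, 84]


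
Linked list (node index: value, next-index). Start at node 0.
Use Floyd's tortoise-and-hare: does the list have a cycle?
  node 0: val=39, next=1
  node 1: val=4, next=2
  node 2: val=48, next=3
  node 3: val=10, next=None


Floyd's tortoise (slow, +1) and hare (fast, +2):
  init: slow=0, fast=0
  step 1: slow=1, fast=2
  step 2: fast 2->3->None, no cycle

Cycle: no


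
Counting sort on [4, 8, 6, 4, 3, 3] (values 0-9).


Input: [4, 8, 6, 4, 3, 3]
Counts: [0, 0, 0, 2, 2, 0, 1, 0, 1, 0]

Sorted: [3, 3, 4, 4, 6, 8]


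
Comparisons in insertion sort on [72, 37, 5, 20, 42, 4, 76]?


Algorithm: insertion sort
Input: [72, 37, 5, 20, 42, 4, 76]
Sorted: [4, 5, 20, 37, 42, 72, 76]

14


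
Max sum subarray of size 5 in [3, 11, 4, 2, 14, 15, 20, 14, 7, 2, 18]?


[0:5]: 34
[1:6]: 46
[2:7]: 55
[3:8]: 65
[4:9]: 70
[5:10]: 58
[6:11]: 61

Max: 70 at [4:9]


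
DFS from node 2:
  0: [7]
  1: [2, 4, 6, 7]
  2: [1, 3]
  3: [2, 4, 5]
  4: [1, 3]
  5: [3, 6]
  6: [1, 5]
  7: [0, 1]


Visit 2, push [3, 1]
Visit 1, push [7, 6, 4]
Visit 4, push [3]
Visit 3, push [5]
Visit 5, push [6]
Visit 6, push []
Visit 7, push [0]
Visit 0, push []

DFS order: [2, 1, 4, 3, 5, 6, 7, 0]


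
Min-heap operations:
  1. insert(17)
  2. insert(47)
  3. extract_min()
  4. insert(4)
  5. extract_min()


insert(17) -> [17]
insert(47) -> [17, 47]
extract_min()->17, [47]
insert(4) -> [4, 47]
extract_min()->4, [47]

Final heap: [47]


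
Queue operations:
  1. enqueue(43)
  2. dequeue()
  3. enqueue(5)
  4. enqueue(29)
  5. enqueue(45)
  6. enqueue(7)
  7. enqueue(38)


enqueue(43) -> [43]
dequeue()->43, []
enqueue(5) -> [5]
enqueue(29) -> [5, 29]
enqueue(45) -> [5, 29, 45]
enqueue(7) -> [5, 29, 45, 7]
enqueue(38) -> [5, 29, 45, 7, 38]

Final queue: [5, 29, 45, 7, 38]


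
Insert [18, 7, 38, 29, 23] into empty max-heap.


Insert 18: [18]
Insert 7: [18, 7]
Insert 38: [38, 7, 18]
Insert 29: [38, 29, 18, 7]
Insert 23: [38, 29, 18, 7, 23]

Final heap: [38, 29, 18, 7, 23]


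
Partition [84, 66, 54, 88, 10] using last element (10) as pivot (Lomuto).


Pivot: 10
Place pivot at 0: [10, 66, 54, 88, 84]

Partitioned: [10, 66, 54, 88, 84]


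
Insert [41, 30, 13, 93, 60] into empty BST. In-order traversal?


Insert 41: root
Insert 30: L from 41
Insert 13: L from 41 -> L from 30
Insert 93: R from 41
Insert 60: R from 41 -> L from 93

In-order: [13, 30, 41, 60, 93]


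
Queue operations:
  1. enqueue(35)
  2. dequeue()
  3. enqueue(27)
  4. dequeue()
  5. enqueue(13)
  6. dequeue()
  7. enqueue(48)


enqueue(35) -> [35]
dequeue()->35, []
enqueue(27) -> [27]
dequeue()->27, []
enqueue(13) -> [13]
dequeue()->13, []
enqueue(48) -> [48]

Final queue: [48]


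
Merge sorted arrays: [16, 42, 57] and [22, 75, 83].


Take 16 from A
Take 22 from B
Take 42 from A
Take 57 from A

Merged: [16, 22, 42, 57, 75, 83]


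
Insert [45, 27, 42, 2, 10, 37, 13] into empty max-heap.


Insert 45: [45]
Insert 27: [45, 27]
Insert 42: [45, 27, 42]
Insert 2: [45, 27, 42, 2]
Insert 10: [45, 27, 42, 2, 10]
Insert 37: [45, 27, 42, 2, 10, 37]
Insert 13: [45, 27, 42, 2, 10, 37, 13]

Final heap: [45, 27, 42, 2, 10, 37, 13]


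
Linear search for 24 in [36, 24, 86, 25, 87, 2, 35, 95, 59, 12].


i=0: 36!=24
i=1: 24==24 found!

Found at 1, 2 comps


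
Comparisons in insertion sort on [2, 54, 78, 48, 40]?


Algorithm: insertion sort
Input: [2, 54, 78, 48, 40]
Sorted: [2, 40, 48, 54, 78]

9


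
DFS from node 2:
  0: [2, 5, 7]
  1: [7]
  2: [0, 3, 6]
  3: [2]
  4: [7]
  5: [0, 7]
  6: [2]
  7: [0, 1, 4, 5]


Visit 2, push [6, 3, 0]
Visit 0, push [7, 5]
Visit 5, push [7]
Visit 7, push [4, 1]
Visit 1, push []
Visit 4, push []
Visit 3, push []
Visit 6, push []

DFS order: [2, 0, 5, 7, 1, 4, 3, 6]


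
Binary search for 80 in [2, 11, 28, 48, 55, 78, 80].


Step 1: lo=0, hi=6, mid=3, val=48
Step 2: lo=4, hi=6, mid=5, val=78
Step 3: lo=6, hi=6, mid=6, val=80

Found at index 6


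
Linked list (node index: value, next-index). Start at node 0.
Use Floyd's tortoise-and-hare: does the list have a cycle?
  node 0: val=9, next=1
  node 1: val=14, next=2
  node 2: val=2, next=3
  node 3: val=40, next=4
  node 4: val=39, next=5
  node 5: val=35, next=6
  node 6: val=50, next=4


Floyd's tortoise (slow, +1) and hare (fast, +2):
  init: slow=0, fast=0
  step 1: slow=1, fast=2
  step 2: slow=2, fast=4
  step 3: slow=3, fast=6
  step 4: slow=4, fast=5
  step 5: slow=5, fast=4
  step 6: slow=6, fast=6
  slow == fast at node 6: cycle detected

Cycle: yes


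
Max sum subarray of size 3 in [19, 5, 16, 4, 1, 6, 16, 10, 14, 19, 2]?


[0:3]: 40
[1:4]: 25
[2:5]: 21
[3:6]: 11
[4:7]: 23
[5:8]: 32
[6:9]: 40
[7:10]: 43
[8:11]: 35

Max: 43 at [7:10]


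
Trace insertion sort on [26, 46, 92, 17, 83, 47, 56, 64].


Initial: [26, 46, 92, 17, 83, 47, 56, 64]
Insert 46: [26, 46, 92, 17, 83, 47, 56, 64]
Insert 92: [26, 46, 92, 17, 83, 47, 56, 64]
Insert 17: [17, 26, 46, 92, 83, 47, 56, 64]
Insert 83: [17, 26, 46, 83, 92, 47, 56, 64]
Insert 47: [17, 26, 46, 47, 83, 92, 56, 64]
Insert 56: [17, 26, 46, 47, 56, 83, 92, 64]
Insert 64: [17, 26, 46, 47, 56, 64, 83, 92]

Sorted: [17, 26, 46, 47, 56, 64, 83, 92]


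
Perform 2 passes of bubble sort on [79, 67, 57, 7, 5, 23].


Initial: [79, 67, 57, 7, 5, 23]
Pass 1: [67, 57, 7, 5, 23, 79] (5 swaps)
Pass 2: [57, 7, 5, 23, 67, 79] (4 swaps)

After 2 passes: [57, 7, 5, 23, 67, 79]


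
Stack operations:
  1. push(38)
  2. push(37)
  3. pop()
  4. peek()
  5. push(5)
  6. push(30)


push(38) -> [38]
push(37) -> [38, 37]
pop()->37, [38]
peek()->38
push(5) -> [38, 5]
push(30) -> [38, 5, 30]

Final stack: [38, 5, 30]


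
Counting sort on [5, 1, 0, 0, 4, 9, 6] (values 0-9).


Input: [5, 1, 0, 0, 4, 9, 6]
Counts: [2, 1, 0, 0, 1, 1, 1, 0, 0, 1]

Sorted: [0, 0, 1, 4, 5, 6, 9]


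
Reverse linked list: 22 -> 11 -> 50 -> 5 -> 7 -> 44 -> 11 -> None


Step 1: curr=22, set curr.next=prev(None) | reversed so far: 22
Step 2: curr=11, set curr.next=prev(22) | reversed so far: 11 -> 22
Step 3: curr=50, set curr.next=prev(11) | reversed so far: 50 -> 11 -> 22
Step 4: curr=5, set curr.next=prev(50) | reversed so far: 5 -> 50 -> 11 -> 22
Step 5: curr=7, set curr.next=prev(5) | reversed so far: 7 -> 5 -> 50 -> 11 -> 22
Step 6: curr=44, set curr.next=prev(7) | reversed so far: 44 -> 7 -> 5 -> 50 -> 11 -> 22
Step 7: curr=11, set curr.next=prev(44) | reversed so far: 11 -> 44 -> 7 -> 5 -> 50 -> 11 -> 22

11 -> 44 -> 7 -> 5 -> 50 -> 11 -> 22 -> None


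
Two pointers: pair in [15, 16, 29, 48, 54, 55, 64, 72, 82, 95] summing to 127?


lo=0(15)+hi=9(95)=110
lo=1(16)+hi=9(95)=111
lo=2(29)+hi=9(95)=124
lo=3(48)+hi=9(95)=143
lo=3(48)+hi=8(82)=130
lo=3(48)+hi=7(72)=120
lo=4(54)+hi=7(72)=126
lo=5(55)+hi=7(72)=127

Yes: 55+72=127


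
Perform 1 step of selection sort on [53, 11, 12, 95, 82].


Initial: [53, 11, 12, 95, 82]
Step 1: min=11 at 1
  Swap: [11, 53, 12, 95, 82]

After 1 step: [11, 53, 12, 95, 82]


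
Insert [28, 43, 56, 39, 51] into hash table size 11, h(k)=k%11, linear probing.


Insert 28: h=6 -> slot 6
Insert 43: h=10 -> slot 10
Insert 56: h=1 -> slot 1
Insert 39: h=6, 1 probes -> slot 7
Insert 51: h=7, 1 probes -> slot 8

Table: [None, 56, None, None, None, None, 28, 39, 51, None, 43]


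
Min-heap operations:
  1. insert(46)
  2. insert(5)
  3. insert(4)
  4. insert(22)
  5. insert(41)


insert(46) -> [46]
insert(5) -> [5, 46]
insert(4) -> [4, 46, 5]
insert(22) -> [4, 22, 5, 46]
insert(41) -> [4, 22, 5, 46, 41]

Final heap: [4, 22, 5, 46, 41]


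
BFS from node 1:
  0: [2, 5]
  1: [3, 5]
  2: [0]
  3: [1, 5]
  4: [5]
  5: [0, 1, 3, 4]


Visit 1, enqueue [3, 5]
Visit 3, enqueue []
Visit 5, enqueue [0, 4]
Visit 0, enqueue [2]
Visit 4, enqueue []
Visit 2, enqueue []

BFS order: [1, 3, 5, 0, 4, 2]


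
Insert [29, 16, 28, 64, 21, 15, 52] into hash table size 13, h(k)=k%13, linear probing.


Insert 29: h=3 -> slot 3
Insert 16: h=3, 1 probes -> slot 4
Insert 28: h=2 -> slot 2
Insert 64: h=12 -> slot 12
Insert 21: h=8 -> slot 8
Insert 15: h=2, 3 probes -> slot 5
Insert 52: h=0 -> slot 0

Table: [52, None, 28, 29, 16, 15, None, None, 21, None, None, None, 64]


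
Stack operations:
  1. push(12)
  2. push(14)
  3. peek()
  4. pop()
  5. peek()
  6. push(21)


push(12) -> [12]
push(14) -> [12, 14]
peek()->14
pop()->14, [12]
peek()->12
push(21) -> [12, 21]

Final stack: [12, 21]


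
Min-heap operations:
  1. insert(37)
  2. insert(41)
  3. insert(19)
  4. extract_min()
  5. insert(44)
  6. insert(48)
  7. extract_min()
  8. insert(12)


insert(37) -> [37]
insert(41) -> [37, 41]
insert(19) -> [19, 41, 37]
extract_min()->19, [37, 41]
insert(44) -> [37, 41, 44]
insert(48) -> [37, 41, 44, 48]
extract_min()->37, [41, 48, 44]
insert(12) -> [12, 41, 44, 48]

Final heap: [12, 41, 44, 48]


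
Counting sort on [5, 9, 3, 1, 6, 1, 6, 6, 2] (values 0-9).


Input: [5, 9, 3, 1, 6, 1, 6, 6, 2]
Counts: [0, 2, 1, 1, 0, 1, 3, 0, 0, 1]

Sorted: [1, 1, 2, 3, 5, 6, 6, 6, 9]


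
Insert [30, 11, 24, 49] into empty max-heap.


Insert 30: [30]
Insert 11: [30, 11]
Insert 24: [30, 11, 24]
Insert 49: [49, 30, 24, 11]

Final heap: [49, 30, 24, 11]


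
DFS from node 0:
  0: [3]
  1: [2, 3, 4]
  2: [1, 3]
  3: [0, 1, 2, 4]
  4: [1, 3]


Visit 0, push [3]
Visit 3, push [4, 2, 1]
Visit 1, push [4, 2]
Visit 2, push []
Visit 4, push []

DFS order: [0, 3, 1, 2, 4]


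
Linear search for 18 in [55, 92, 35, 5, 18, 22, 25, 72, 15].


i=0: 55!=18
i=1: 92!=18
i=2: 35!=18
i=3: 5!=18
i=4: 18==18 found!

Found at 4, 5 comps


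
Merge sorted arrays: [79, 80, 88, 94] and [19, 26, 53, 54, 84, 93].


Take 19 from B
Take 26 from B
Take 53 from B
Take 54 from B
Take 79 from A
Take 80 from A
Take 84 from B
Take 88 from A
Take 93 from B

Merged: [19, 26, 53, 54, 79, 80, 84, 88, 93, 94]


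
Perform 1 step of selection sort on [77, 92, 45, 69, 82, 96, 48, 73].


Initial: [77, 92, 45, 69, 82, 96, 48, 73]
Step 1: min=45 at 2
  Swap: [45, 92, 77, 69, 82, 96, 48, 73]

After 1 step: [45, 92, 77, 69, 82, 96, 48, 73]


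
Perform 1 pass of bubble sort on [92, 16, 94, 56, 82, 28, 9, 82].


Initial: [92, 16, 94, 56, 82, 28, 9, 82]
Pass 1: [16, 92, 56, 82, 28, 9, 82, 94] (6 swaps)

After 1 pass: [16, 92, 56, 82, 28, 9, 82, 94]


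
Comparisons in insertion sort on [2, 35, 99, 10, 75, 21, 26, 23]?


Algorithm: insertion sort
Input: [2, 35, 99, 10, 75, 21, 26, 23]
Sorted: [2, 10, 21, 23, 26, 35, 75, 99]

20


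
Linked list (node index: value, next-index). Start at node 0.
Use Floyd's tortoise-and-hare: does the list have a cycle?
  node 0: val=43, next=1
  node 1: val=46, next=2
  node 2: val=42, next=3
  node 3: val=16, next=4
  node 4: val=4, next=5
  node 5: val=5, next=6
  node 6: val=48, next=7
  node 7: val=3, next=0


Floyd's tortoise (slow, +1) and hare (fast, +2):
  init: slow=0, fast=0
  step 1: slow=1, fast=2
  step 2: slow=2, fast=4
  step 3: slow=3, fast=6
  step 4: slow=4, fast=0
  step 5: slow=5, fast=2
  step 6: slow=6, fast=4
  step 7: slow=7, fast=6
  step 8: slow=0, fast=0
  slow == fast at node 0: cycle detected

Cycle: yes


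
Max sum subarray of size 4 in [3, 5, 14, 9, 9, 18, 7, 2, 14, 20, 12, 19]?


[0:4]: 31
[1:5]: 37
[2:6]: 50
[3:7]: 43
[4:8]: 36
[5:9]: 41
[6:10]: 43
[7:11]: 48
[8:12]: 65

Max: 65 at [8:12]


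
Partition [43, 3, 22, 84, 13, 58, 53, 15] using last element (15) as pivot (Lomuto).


Pivot: 15
  3 <= 15: swap -> [3, 43, 22, 84, 13, 58, 53, 15]
  13 <= 15: swap -> [3, 13, 22, 84, 43, 58, 53, 15]
Place pivot at 2: [3, 13, 15, 84, 43, 58, 53, 22]

Partitioned: [3, 13, 15, 84, 43, 58, 53, 22]


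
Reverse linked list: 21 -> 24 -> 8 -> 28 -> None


Step 1: curr=21, set curr.next=prev(None) | reversed so far: 21
Step 2: curr=24, set curr.next=prev(21) | reversed so far: 24 -> 21
Step 3: curr=8, set curr.next=prev(24) | reversed so far: 8 -> 24 -> 21
Step 4: curr=28, set curr.next=prev(8) | reversed so far: 28 -> 8 -> 24 -> 21

28 -> 8 -> 24 -> 21 -> None


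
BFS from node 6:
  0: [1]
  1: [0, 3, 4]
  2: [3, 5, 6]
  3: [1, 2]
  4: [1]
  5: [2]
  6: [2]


Visit 6, enqueue [2]
Visit 2, enqueue [3, 5]
Visit 3, enqueue [1]
Visit 5, enqueue []
Visit 1, enqueue [0, 4]
Visit 0, enqueue []
Visit 4, enqueue []

BFS order: [6, 2, 3, 5, 1, 0, 4]


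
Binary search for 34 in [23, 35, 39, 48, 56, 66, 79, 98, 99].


Step 1: lo=0, hi=8, mid=4, val=56
Step 2: lo=0, hi=3, mid=1, val=35
Step 3: lo=0, hi=0, mid=0, val=23

Not found


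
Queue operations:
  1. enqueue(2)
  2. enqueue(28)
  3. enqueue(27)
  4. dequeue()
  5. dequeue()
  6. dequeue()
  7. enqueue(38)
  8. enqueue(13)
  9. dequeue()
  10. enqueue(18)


enqueue(2) -> [2]
enqueue(28) -> [2, 28]
enqueue(27) -> [2, 28, 27]
dequeue()->2, [28, 27]
dequeue()->28, [27]
dequeue()->27, []
enqueue(38) -> [38]
enqueue(13) -> [38, 13]
dequeue()->38, [13]
enqueue(18) -> [13, 18]

Final queue: [13, 18]


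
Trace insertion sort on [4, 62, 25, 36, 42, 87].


Initial: [4, 62, 25, 36, 42, 87]
Insert 62: [4, 62, 25, 36, 42, 87]
Insert 25: [4, 25, 62, 36, 42, 87]
Insert 36: [4, 25, 36, 62, 42, 87]
Insert 42: [4, 25, 36, 42, 62, 87]
Insert 87: [4, 25, 36, 42, 62, 87]

Sorted: [4, 25, 36, 42, 62, 87]


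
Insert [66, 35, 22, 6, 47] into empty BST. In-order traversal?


Insert 66: root
Insert 35: L from 66
Insert 22: L from 66 -> L from 35
Insert 6: L from 66 -> L from 35 -> L from 22
Insert 47: L from 66 -> R from 35

In-order: [6, 22, 35, 47, 66]


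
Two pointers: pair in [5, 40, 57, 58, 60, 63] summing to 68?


lo=0(5)+hi=5(63)=68

Yes: 5+63=68


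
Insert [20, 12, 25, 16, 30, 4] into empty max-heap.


Insert 20: [20]
Insert 12: [20, 12]
Insert 25: [25, 12, 20]
Insert 16: [25, 16, 20, 12]
Insert 30: [30, 25, 20, 12, 16]
Insert 4: [30, 25, 20, 12, 16, 4]

Final heap: [30, 25, 20, 12, 16, 4]


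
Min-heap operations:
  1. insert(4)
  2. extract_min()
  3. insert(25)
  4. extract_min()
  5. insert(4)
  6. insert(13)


insert(4) -> [4]
extract_min()->4, []
insert(25) -> [25]
extract_min()->25, []
insert(4) -> [4]
insert(13) -> [4, 13]

Final heap: [4, 13]


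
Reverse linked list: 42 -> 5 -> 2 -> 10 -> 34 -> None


Step 1: curr=42, set curr.next=prev(None) | reversed so far: 42
Step 2: curr=5, set curr.next=prev(42) | reversed so far: 5 -> 42
Step 3: curr=2, set curr.next=prev(5) | reversed so far: 2 -> 5 -> 42
Step 4: curr=10, set curr.next=prev(2) | reversed so far: 10 -> 2 -> 5 -> 42
Step 5: curr=34, set curr.next=prev(10) | reversed so far: 34 -> 10 -> 2 -> 5 -> 42

34 -> 10 -> 2 -> 5 -> 42 -> None


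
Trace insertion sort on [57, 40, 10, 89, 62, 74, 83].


Initial: [57, 40, 10, 89, 62, 74, 83]
Insert 40: [40, 57, 10, 89, 62, 74, 83]
Insert 10: [10, 40, 57, 89, 62, 74, 83]
Insert 89: [10, 40, 57, 89, 62, 74, 83]
Insert 62: [10, 40, 57, 62, 89, 74, 83]
Insert 74: [10, 40, 57, 62, 74, 89, 83]
Insert 83: [10, 40, 57, 62, 74, 83, 89]

Sorted: [10, 40, 57, 62, 74, 83, 89]


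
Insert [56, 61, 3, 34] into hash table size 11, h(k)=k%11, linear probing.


Insert 56: h=1 -> slot 1
Insert 61: h=6 -> slot 6
Insert 3: h=3 -> slot 3
Insert 34: h=1, 1 probes -> slot 2

Table: [None, 56, 34, 3, None, None, 61, None, None, None, None]
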